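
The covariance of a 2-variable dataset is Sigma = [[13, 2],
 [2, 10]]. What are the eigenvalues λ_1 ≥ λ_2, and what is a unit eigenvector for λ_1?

Step 1 — characteristic polynomial of 2×2 Sigma:
  det(Sigma - λI) = λ² - trace · λ + det = 0.
  trace = 13 + 10 = 23, det = 13·10 - (2)² = 126.
Step 2 — discriminant:
  Δ = trace² - 4·det = 529 - 504 = 25.
Step 3 — eigenvalues:
  λ = (trace ± √Δ)/2 = (23 ± 5)/2,
  λ_1 = 14,  λ_2 = 9.

Step 4 — unit eigenvector for λ_1: solve (Sigma - λ_1 I)v = 0. First row:
  (13 - 14)·v_x + (2)·v_y = 0, i.e. (-1)·v_x + (2)·v_y = 0,
  so v ∝ (b, λ_1 - a) = (2, 1) = u.
  ||u|| = √((2)² + (1)²) = √(5) ≈ 2.2361,
  v_1 = u/||u|| ≈ (0.8944, 0.4472) (||v_1|| = 1).

λ_1 = 14,  λ_2 = 9;  v_1 ≈ (0.8944, 0.4472)


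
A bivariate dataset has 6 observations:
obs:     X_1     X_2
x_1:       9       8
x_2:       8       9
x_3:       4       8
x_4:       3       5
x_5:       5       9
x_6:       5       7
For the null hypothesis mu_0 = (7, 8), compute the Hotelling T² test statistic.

Step 1 — sample mean vector:
  mean(X_1) = (9 + 8 + 4 + 3 + 5 + 5) / 6 = 34/6 = 5.6667
  mean(X_2) = (8 + 9 + 8 + 5 + 9 + 7) / 6 = 46/6 = 7.6667
  x̄ = (5.6667, 7.6667),  deviation x̄ - mu_0 = (5.6667, 7.6667) - (7, 8) = (-1.3333, -0.3333).

Step 2 — sample covariance matrix, S[i,j] = (1/(n-1)) · Σ_k (x_{k,i} - mean_i) · (x_{k,j} - mean_j), divisor n-1 = 5:
  S[X_1,X_1] = ((3.3333)·(3.3333) + (2.3333)·(2.3333) + (-1.6667)·(-1.6667) + (-2.6667)·(-2.6667) + (-0.6667)·(-0.6667) + (-0.6667)·(-0.6667)) / 5 = 27.3333/5 = 5.4667
  S[X_1,X_2] = ((3.3333)·(0.3333) + (2.3333)·(1.3333) + (-1.6667)·(0.3333) + (-2.6667)·(-2.6667) + (-0.6667)·(1.3333) + (-0.6667)·(-0.6667)) / 5 = 10.3333/5 = 2.0667
  S[X_2,X_2] = ((0.3333)·(0.3333) + (1.3333)·(1.3333) + (0.3333)·(0.3333) + (-2.6667)·(-2.6667) + (1.3333)·(1.3333) + (-0.6667)·(-0.6667)) / 5 = 11.3333/5 = 2.2667
  S = [[5.4667, 2.0667],
 [2.0667, 2.2667]].

Step 3 — invert S. det(S) = 5.4667·2.2667 - (2.0667)² = 8.12.
  S^{-1} = (1/det) · [[d, -b], [-b, a]] = [[0.2791, -0.2545],
 [-0.2545, 0.6732]].

Step 4 — quadratic form (x̄ - mu_0)^T · S^{-1} · (x̄ - mu_0):
  S^{-1} · (x̄ - mu_0) = (-0.2874, 0.1149),
  (x̄ - mu_0)^T · [...] = (-1.3333)·(-0.2874) + (-0.3333)·(0.1149) = 0.3448.

Step 5 — scale by n: T² = 6 · 0.3448 = 2.069.

T² ≈ 2.069


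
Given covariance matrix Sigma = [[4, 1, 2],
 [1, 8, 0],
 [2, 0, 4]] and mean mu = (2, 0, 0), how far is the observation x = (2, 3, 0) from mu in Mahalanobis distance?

Step 1 — centre the observation: (x - mu) = (0, 3, 0).

Step 2 — invert Sigma (cofactor / det for 3×3, or solve directly):
  Sigma^{-1} = [[0.3478, -0.0435, -0.1739],
 [-0.0435, 0.1304, 0.0217],
 [-0.1739, 0.0217, 0.337]].

Step 3 — form the quadratic (x - mu)^T · Sigma^{-1} · (x - mu):
  Sigma^{-1} · (x - mu) = (-0.1304, 0.3913, 0.0652).
  (x - mu)^T · [Sigma^{-1} · (x - mu)] = (0)·(-0.1304) + (3)·(0.3913) + (0)·(0.0652) = 1.1739.

Step 4 — take square root: d = √(1.1739) ≈ 1.0835.

d(x, mu) = √(1.1739) ≈ 1.0835


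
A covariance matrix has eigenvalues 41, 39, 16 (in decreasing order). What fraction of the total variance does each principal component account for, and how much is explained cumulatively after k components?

Step 1 — total variance = trace(Sigma) = Σ λ_i = 41 + 39 + 16 = 96.

Step 2 — fraction explained by component i = λ_i / Σ λ:
  PC1: 41/96 = 0.4271
  PC2: 39/96 = 0.4062
  PC3: 16/96 = 0.1667

Step 3 — cumulative fraction after k components = (λ_1 + ... + λ_k) / Σ λ:
  k = 1: 41/96 = 0.4271
  k = 2: (41 + 39)/96 = 80/96 = 0.8333
  k = 3: (41 + 39 + 16)/96 = 96/96 = 1

Summary (fraction, with percent):

explained: PC1 0.4271 (42.71%), PC2 0.4062 (40.62%), PC3 0.1667 (16.67%);  cumulative: 0.4271, 0.8333, 1


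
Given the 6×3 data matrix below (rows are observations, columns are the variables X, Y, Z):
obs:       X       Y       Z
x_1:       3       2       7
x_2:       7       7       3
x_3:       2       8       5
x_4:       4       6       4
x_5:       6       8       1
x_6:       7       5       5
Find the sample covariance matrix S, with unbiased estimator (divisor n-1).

Step 1 — column means:
  mean(X) = (3 + 7 + 2 + 4 + 6 + 7) / 6 = 29/6 = 4.8333
  mean(Y) = (2 + 7 + 8 + 6 + 8 + 5) / 6 = 36/6 = 6
  mean(Z) = (7 + 3 + 5 + 4 + 1 + 5) / 6 = 25/6 = 4.1667

Step 2 — sample covariance S[i,j] = (1/(n-1)) · Σ_k (x_{k,i} - mean_i) · (x_{k,j} - mean_j), with n-1 = 5.
  S[X,X] = ((-1.8333)·(-1.8333) + (2.1667)·(2.1667) + (-2.8333)·(-2.8333) + (-0.8333)·(-0.8333) + (1.1667)·(1.1667) + (2.1667)·(2.1667)) / 5 = 22.8333/5 = 4.5667
  S[X,Y] = ((-1.8333)·(-4) + (2.1667)·(1) + (-2.8333)·(2) + (-0.8333)·(0) + (1.1667)·(2) + (2.1667)·(-1)) / 5 = 4/5 = 0.8
  S[X,Z] = ((-1.8333)·(2.8333) + (2.1667)·(-1.1667) + (-2.8333)·(0.8333) + (-0.8333)·(-0.1667) + (1.1667)·(-3.1667) + (2.1667)·(0.8333)) / 5 = -11.8333/5 = -2.3667
  S[Y,Y] = ((-4)·(-4) + (1)·(1) + (2)·(2) + (0)·(0) + (2)·(2) + (-1)·(-1)) / 5 = 26/5 = 5.2
  S[Y,Z] = ((-4)·(2.8333) + (1)·(-1.1667) + (2)·(0.8333) + (0)·(-0.1667) + (2)·(-3.1667) + (-1)·(0.8333)) / 5 = -18/5 = -3.6
  S[Z,Z] = ((2.8333)·(2.8333) + (-1.1667)·(-1.1667) + (0.8333)·(0.8333) + (-0.1667)·(-0.1667) + (-3.1667)·(-3.1667) + (0.8333)·(0.8333)) / 5 = 20.8333/5 = 4.1667

S is symmetric (S[j,i] = S[i,j]). Assembling:

S = [[4.5667, 0.8, -2.3667],
 [0.8, 5.2, -3.6],
 [-2.3667, -3.6, 4.1667]]


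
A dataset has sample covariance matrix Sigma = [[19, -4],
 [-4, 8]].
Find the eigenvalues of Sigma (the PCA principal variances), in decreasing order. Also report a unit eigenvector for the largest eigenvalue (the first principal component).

Step 1 — characteristic polynomial of 2×2 Sigma:
  det(Sigma - λI) = λ² - trace · λ + det = 0.
  trace = 19 + 8 = 27, det = 19·8 - (-4)² = 136.
Step 2 — discriminant:
  Δ = trace² - 4·det = 729 - 544 = 185.
Step 3 — eigenvalues:
  λ = (trace ± √Δ)/2 = (27 ± 13.6015)/2,
  λ_1 = 20.3007,  λ_2 = 6.6993.

Step 4 — unit eigenvector for λ_1: solve (Sigma - λ_1 I)v = 0. First row:
  (19 - 20.3007)·v_x + (-4)·v_y = 0, i.e. (-1.3007)·v_x + (-4)·v_y = 0,
  so v ∝ (b, λ_1 - a) = (-4, 1.3007); multiply by -1 so the first entry is positive: u = (4, -1.3007).
  ||u|| = √((4)² + (-1.3007)²) = √(17.6919) ≈ 4.2062,
  v_1 = u/||u|| ≈ (0.951, -0.3092) (||v_1|| = 1).

λ_1 = 20.3007,  λ_2 = 6.6993;  v_1 ≈ (0.951, -0.3092)


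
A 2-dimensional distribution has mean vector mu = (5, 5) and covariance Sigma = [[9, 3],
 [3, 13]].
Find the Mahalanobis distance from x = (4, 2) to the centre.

Step 1 — centre the observation: (x - mu) = (-1, -3).

Step 2 — invert Sigma. det(Sigma) = 9·13 - (3)² = 108.
  Sigma^{-1} = (1/det) · [[d, -b], [-b, a]] = [[0.1204, -0.0278],
 [-0.0278, 0.0833]].

Step 3 — form the quadratic (x - mu)^T · Sigma^{-1} · (x - mu):
  Sigma^{-1} · (x - mu) = (-0.037, -0.2222).
  (x - mu)^T · [Sigma^{-1} · (x - mu)] = (-1)·(-0.037) + (-3)·(-0.2222) = 0.7037.

Step 4 — take square root: d = √(0.7037) ≈ 0.8389.

d(x, mu) = √(0.7037) ≈ 0.8389


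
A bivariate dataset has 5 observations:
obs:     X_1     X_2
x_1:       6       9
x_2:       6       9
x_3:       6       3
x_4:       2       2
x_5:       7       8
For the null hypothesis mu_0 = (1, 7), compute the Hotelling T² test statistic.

Step 1 — sample mean vector:
  mean(X_1) = (6 + 6 + 6 + 2 + 7) / 5 = 27/5 = 5.4
  mean(X_2) = (9 + 9 + 3 + 2 + 8) / 5 = 31/5 = 6.2
  x̄ = (5.4, 6.2),  deviation x̄ - mu_0 = (5.4, 6.2) - (1, 7) = (4.4, -0.8).

Step 2 — sample covariance matrix, S[i,j] = (1/(n-1)) · Σ_k (x_{k,i} - mean_i) · (x_{k,j} - mean_j), divisor n-1 = 4:
  S[X_1,X_1] = ((0.6)·(0.6) + (0.6)·(0.6) + (0.6)·(0.6) + (-3.4)·(-3.4) + (1.6)·(1.6)) / 4 = 15.2/4 = 3.8
  S[X_1,X_2] = ((0.6)·(2.8) + (0.6)·(2.8) + (0.6)·(-3.2) + (-3.4)·(-4.2) + (1.6)·(1.8)) / 4 = 18.6/4 = 4.65
  S[X_2,X_2] = ((2.8)·(2.8) + (2.8)·(2.8) + (-3.2)·(-3.2) + (-4.2)·(-4.2) + (1.8)·(1.8)) / 4 = 46.8/4 = 11.7
  S = [[3.8, 4.65],
 [4.65, 11.7]].

Step 3 — invert S. det(S) = 3.8·11.7 - (4.65)² = 22.8375.
  S^{-1} = (1/det) · [[d, -b], [-b, a]] = [[0.5123, -0.2036],
 [-0.2036, 0.1664]].

Step 4 — quadratic form (x̄ - mu_0)^T · S^{-1} · (x̄ - mu_0):
  S^{-1} · (x̄ - mu_0) = (2.4171, -1.029),
  (x̄ - mu_0)^T · [...] = (4.4)·(2.4171) + (-0.8)·(-1.029) = 11.4583.

Step 5 — scale by n: T² = 5 · 11.4583 = 57.2917.

T² ≈ 57.2917


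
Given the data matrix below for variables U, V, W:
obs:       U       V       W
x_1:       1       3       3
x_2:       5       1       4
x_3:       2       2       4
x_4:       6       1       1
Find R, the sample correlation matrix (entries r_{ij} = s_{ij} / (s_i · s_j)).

Step 1 — column means:
  mean(U) = (1 + 5 + 2 + 6) / 4 = 14/4 = 3.5
  mean(V) = (3 + 1 + 2 + 1) / 4 = 7/4 = 1.75
  mean(W) = (3 + 4 + 4 + 1) / 4 = 12/4 = 3

Step 2 — sample variances and covariances s[i,j] = (1/(n-1)) · Σ_k (x_{k,i} - mean_i) · (x_{k,j} - mean_j), with n-1 = 3:
  s[U,U] = ((-2.5)·(-2.5) + (1.5)·(1.5) + (-1.5)·(-1.5) + (2.5)·(2.5)) / 3 = 17/3 = 5.6667
  s[U,V] = ((-2.5)·(1.25) + (1.5)·(-0.75) + (-1.5)·(0.25) + (2.5)·(-0.75)) / 3 = -6.5/3 = -2.1667
  s[U,W] = ((-2.5)·(0) + (1.5)·(1) + (-1.5)·(1) + (2.5)·(-2)) / 3 = -5/3 = -1.6667
  s[V,V] = ((1.25)·(1.25) + (-0.75)·(-0.75) + (0.25)·(0.25) + (-0.75)·(-0.75)) / 3 = 2.75/3 = 0.9167
  s[V,W] = ((1.25)·(0) + (-0.75)·(1) + (0.25)·(1) + (-0.75)·(-2)) / 3 = 1/3 = 0.3333
  s[W,W] = ((0)·(0) + (1)·(1) + (1)·(1) + (-2)·(-2)) / 3 = 6/3 = 2
  Sample standard deviations s_i = √(s[i,i]):
  s(U) = √(5.6667) = 2.3805
  s(V) = √(0.9167) = 0.9574
  s(W) = √(2) = 1.4142

Step 3 — r_{ij} = s_{ij} / (s_i · s_j):
  r[U,U] = 1 (diagonal).
  r[U,V] = -2.1667 / (2.3805 · 0.9574) = -2.1667 / 2.2791 = -0.9507
  r[U,W] = -1.6667 / (2.3805 · 1.4142) = -1.6667 / 3.3665 = -0.4951
  r[V,V] = 1 (diagonal).
  r[V,W] = 0.3333 / (0.9574 · 1.4142) = 0.3333 / 1.354 = 0.2462
  r[W,W] = 1 (diagonal).

R is symmetric with unit diagonal. Assembling:

R = [[1, -0.9507, -0.4951],
 [-0.9507, 1, 0.2462],
 [-0.4951, 0.2462, 1]]


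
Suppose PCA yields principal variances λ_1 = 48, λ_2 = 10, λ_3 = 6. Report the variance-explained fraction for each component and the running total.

Step 1 — total variance = trace(Sigma) = Σ λ_i = 48 + 10 + 6 = 64.

Step 2 — fraction explained by component i = λ_i / Σ λ:
  PC1: 48/64 = 0.75
  PC2: 10/64 = 0.1562
  PC3: 6/64 = 0.0938

Step 3 — cumulative fraction after k components = (λ_1 + ... + λ_k) / Σ λ:
  k = 1: 48/64 = 0.75
  k = 2: (48 + 10)/64 = 58/64 = 0.9062
  k = 3: (48 + 10 + 6)/64 = 64/64 = 1

Summary (fraction, with percent):

explained: PC1 0.75 (75%), PC2 0.1562 (15.62%), PC3 0.0938 (9.38%);  cumulative: 0.75, 0.9062, 1


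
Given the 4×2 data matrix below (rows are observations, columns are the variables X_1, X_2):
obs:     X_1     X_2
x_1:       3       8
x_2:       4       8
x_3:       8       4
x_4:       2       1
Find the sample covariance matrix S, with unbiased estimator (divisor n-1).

Step 1 — column means:
  mean(X_1) = (3 + 4 + 8 + 2) / 4 = 17/4 = 4.25
  mean(X_2) = (8 + 8 + 4 + 1) / 4 = 21/4 = 5.25

Step 2 — sample covariance S[i,j] = (1/(n-1)) · Σ_k (x_{k,i} - mean_i) · (x_{k,j} - mean_j), with n-1 = 3.
  S[X_1,X_1] = ((-1.25)·(-1.25) + (-0.25)·(-0.25) + (3.75)·(3.75) + (-2.25)·(-2.25)) / 3 = 20.75/3 = 6.9167
  S[X_1,X_2] = ((-1.25)·(2.75) + (-0.25)·(2.75) + (3.75)·(-1.25) + (-2.25)·(-4.25)) / 3 = 0.75/3 = 0.25
  S[X_2,X_2] = ((2.75)·(2.75) + (2.75)·(2.75) + (-1.25)·(-1.25) + (-4.25)·(-4.25)) / 3 = 34.75/3 = 11.5833

S is symmetric (S[j,i] = S[i,j]). Assembling:

S = [[6.9167, 0.25],
 [0.25, 11.5833]]


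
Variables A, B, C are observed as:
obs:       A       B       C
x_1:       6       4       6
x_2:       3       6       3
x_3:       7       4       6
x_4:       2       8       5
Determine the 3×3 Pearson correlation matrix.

Step 1 — column means:
  mean(A) = (6 + 3 + 7 + 2) / 4 = 18/4 = 4.5
  mean(B) = (4 + 6 + 4 + 8) / 4 = 22/4 = 5.5
  mean(C) = (6 + 3 + 6 + 5) / 4 = 20/4 = 5

Step 2 — sample variances and covariances s[i,j] = (1/(n-1)) · Σ_k (x_{k,i} - mean_i) · (x_{k,j} - mean_j), with n-1 = 3:
  s[A,A] = ((1.5)·(1.5) + (-1.5)·(-1.5) + (2.5)·(2.5) + (-2.5)·(-2.5)) / 3 = 17/3 = 5.6667
  s[A,B] = ((1.5)·(-1.5) + (-1.5)·(0.5) + (2.5)·(-1.5) + (-2.5)·(2.5)) / 3 = -13/3 = -4.3333
  s[A,C] = ((1.5)·(1) + (-1.5)·(-2) + (2.5)·(1) + (-2.5)·(0)) / 3 = 7/3 = 2.3333
  s[B,B] = ((-1.5)·(-1.5) + (0.5)·(0.5) + (-1.5)·(-1.5) + (2.5)·(2.5)) / 3 = 11/3 = 3.6667
  s[B,C] = ((-1.5)·(1) + (0.5)·(-2) + (-1.5)·(1) + (2.5)·(0)) / 3 = -4/3 = -1.3333
  s[C,C] = ((1)·(1) + (-2)·(-2) + (1)·(1) + (0)·(0)) / 3 = 6/3 = 2
  Sample standard deviations s_i = √(s[i,i]):
  s(A) = √(5.6667) = 2.3805
  s(B) = √(3.6667) = 1.9149
  s(C) = √(2) = 1.4142

Step 3 — r_{ij} = s_{ij} / (s_i · s_j):
  r[A,A] = 1 (diagonal).
  r[A,B] = -4.3333 / (2.3805 · 1.9149) = -4.3333 / 4.5583 = -0.9507
  r[A,C] = 2.3333 / (2.3805 · 1.4142) = 2.3333 / 3.3665 = 0.6931
  r[B,B] = 1 (diagonal).
  r[B,C] = -1.3333 / (1.9149 · 1.4142) = -1.3333 / 2.708 = -0.4924
  r[C,C] = 1 (diagonal).

R is symmetric with unit diagonal. Assembling:

R = [[1, -0.9507, 0.6931],
 [-0.9507, 1, -0.4924],
 [0.6931, -0.4924, 1]]


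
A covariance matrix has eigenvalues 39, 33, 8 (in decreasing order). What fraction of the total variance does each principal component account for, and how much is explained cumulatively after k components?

Step 1 — total variance = trace(Sigma) = Σ λ_i = 39 + 33 + 8 = 80.

Step 2 — fraction explained by component i = λ_i / Σ λ:
  PC1: 39/80 = 0.4875
  PC2: 33/80 = 0.4125
  PC3: 8/80 = 0.1

Step 3 — cumulative fraction after k components = (λ_1 + ... + λ_k) / Σ λ:
  k = 1: 39/80 = 0.4875
  k = 2: (39 + 33)/80 = 72/80 = 0.9
  k = 3: (39 + 33 + 8)/80 = 80/80 = 1

Summary (fraction, with percent):

explained: PC1 0.4875 (48.75%), PC2 0.4125 (41.25%), PC3 0.1 (10%);  cumulative: 0.4875, 0.9, 1


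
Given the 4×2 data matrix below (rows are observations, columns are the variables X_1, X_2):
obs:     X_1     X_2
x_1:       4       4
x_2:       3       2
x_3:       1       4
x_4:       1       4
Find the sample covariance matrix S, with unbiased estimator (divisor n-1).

Step 1 — column means:
  mean(X_1) = (4 + 3 + 1 + 1) / 4 = 9/4 = 2.25
  mean(X_2) = (4 + 2 + 4 + 4) / 4 = 14/4 = 3.5

Step 2 — sample covariance S[i,j] = (1/(n-1)) · Σ_k (x_{k,i} - mean_i) · (x_{k,j} - mean_j), with n-1 = 3.
  S[X_1,X_1] = ((1.75)·(1.75) + (0.75)·(0.75) + (-1.25)·(-1.25) + (-1.25)·(-1.25)) / 3 = 6.75/3 = 2.25
  S[X_1,X_2] = ((1.75)·(0.5) + (0.75)·(-1.5) + (-1.25)·(0.5) + (-1.25)·(0.5)) / 3 = -1.5/3 = -0.5
  S[X_2,X_2] = ((0.5)·(0.5) + (-1.5)·(-1.5) + (0.5)·(0.5) + (0.5)·(0.5)) / 3 = 3/3 = 1

S is symmetric (S[j,i] = S[i,j]). Assembling:

S = [[2.25, -0.5],
 [-0.5, 1]]


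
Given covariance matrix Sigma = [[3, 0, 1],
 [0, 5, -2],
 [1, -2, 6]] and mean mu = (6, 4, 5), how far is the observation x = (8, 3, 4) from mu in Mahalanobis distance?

Step 1 — centre the observation: (x - mu) = (2, -1, -1).

Step 2 — invert Sigma (cofactor / det for 3×3, or solve directly):
  Sigma^{-1} = [[0.3562, -0.0274, -0.0685],
 [-0.0274, 0.2329, 0.0822],
 [-0.0685, 0.0822, 0.2055]].

Step 3 — form the quadratic (x - mu)^T · Sigma^{-1} · (x - mu):
  Sigma^{-1} · (x - mu) = (0.8082, -0.3699, -0.4247).
  (x - mu)^T · [Sigma^{-1} · (x - mu)] = (2)·(0.8082) + (-1)·(-0.3699) + (-1)·(-0.4247) = 2.411.

Step 4 — take square root: d = √(2.411) ≈ 1.5527.

d(x, mu) = √(2.411) ≈ 1.5527


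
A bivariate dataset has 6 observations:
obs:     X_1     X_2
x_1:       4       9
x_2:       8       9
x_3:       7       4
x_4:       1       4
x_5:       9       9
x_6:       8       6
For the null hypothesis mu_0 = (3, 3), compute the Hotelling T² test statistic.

Step 1 — sample mean vector:
  mean(X_1) = (4 + 8 + 7 + 1 + 9 + 8) / 6 = 37/6 = 6.1667
  mean(X_2) = (9 + 9 + 4 + 4 + 9 + 6) / 6 = 41/6 = 6.8333
  x̄ = (6.1667, 6.8333),  deviation x̄ - mu_0 = (6.1667, 6.8333) - (3, 3) = (3.1667, 3.8333).

Step 2 — sample covariance matrix, S[i,j] = (1/(n-1)) · Σ_k (x_{k,i} - mean_i) · (x_{k,j} - mean_j), divisor n-1 = 5:
  S[X_1,X_1] = ((-2.1667)·(-2.1667) + (1.8333)·(1.8333) + (0.8333)·(0.8333) + (-5.1667)·(-5.1667) + (2.8333)·(2.8333) + (1.8333)·(1.8333)) / 5 = 46.8333/5 = 9.3667
  S[X_1,X_2] = ((-2.1667)·(2.1667) + (1.8333)·(2.1667) + (0.8333)·(-2.8333) + (-5.1667)·(-2.8333) + (2.8333)·(2.1667) + (1.8333)·(-0.8333)) / 5 = 16.1667/5 = 3.2333
  S[X_2,X_2] = ((2.1667)·(2.1667) + (2.1667)·(2.1667) + (-2.8333)·(-2.8333) + (-2.8333)·(-2.8333) + (2.1667)·(2.1667) + (-0.8333)·(-0.8333)) / 5 = 30.8333/5 = 6.1667
  S = [[9.3667, 3.2333],
 [3.2333, 6.1667]].

Step 3 — invert S. det(S) = 9.3667·6.1667 - (3.2333)² = 47.3067.
  S^{-1} = (1/det) · [[d, -b], [-b, a]] = [[0.1304, -0.0683],
 [-0.0683, 0.198]].

Step 4 — quadratic form (x̄ - mu_0)^T · S^{-1} · (x̄ - mu_0):
  S^{-1} · (x̄ - mu_0) = (0.1508, 0.5426),
  (x̄ - mu_0)^T · [...] = (3.1667)·(0.1508) + (3.8333)·(0.5426) = 2.5573.

Step 5 — scale by n: T² = 6 · 2.5573 = 15.3439.

T² ≈ 15.3439


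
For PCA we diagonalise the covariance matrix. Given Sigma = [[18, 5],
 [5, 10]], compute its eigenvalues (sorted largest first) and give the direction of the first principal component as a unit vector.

Step 1 — characteristic polynomial of 2×2 Sigma:
  det(Sigma - λI) = λ² - trace · λ + det = 0.
  trace = 18 + 10 = 28, det = 18·10 - (5)² = 155.
Step 2 — discriminant:
  Δ = trace² - 4·det = 784 - 620 = 164.
Step 3 — eigenvalues:
  λ = (trace ± √Δ)/2 = (28 ± 12.8062)/2,
  λ_1 = 20.4031,  λ_2 = 7.5969.

Step 4 — unit eigenvector for λ_1: solve (Sigma - λ_1 I)v = 0. First row:
  (18 - 20.4031)·v_x + (5)·v_y = 0, i.e. (-2.4031)·v_x + (5)·v_y = 0,
  so v ∝ (b, λ_1 - a) = (5, 2.4031) = u.
  ||u|| = √((5)² + (2.4031)²) = √(30.775) ≈ 5.5475,
  v_1 = u/||u|| ≈ (0.9013, 0.4332) (||v_1|| = 1).

λ_1 = 20.4031,  λ_2 = 7.5969;  v_1 ≈ (0.9013, 0.4332)


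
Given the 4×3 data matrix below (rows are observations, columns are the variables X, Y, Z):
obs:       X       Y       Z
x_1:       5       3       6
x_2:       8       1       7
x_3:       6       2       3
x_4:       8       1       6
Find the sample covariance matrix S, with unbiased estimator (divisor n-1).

Step 1 — column means:
  mean(X) = (5 + 8 + 6 + 8) / 4 = 27/4 = 6.75
  mean(Y) = (3 + 1 + 2 + 1) / 4 = 7/4 = 1.75
  mean(Z) = (6 + 7 + 3 + 6) / 4 = 22/4 = 5.5

Step 2 — sample covariance S[i,j] = (1/(n-1)) · Σ_k (x_{k,i} - mean_i) · (x_{k,j} - mean_j), with n-1 = 3.
  S[X,X] = ((-1.75)·(-1.75) + (1.25)·(1.25) + (-0.75)·(-0.75) + (1.25)·(1.25)) / 3 = 6.75/3 = 2.25
  S[X,Y] = ((-1.75)·(1.25) + (1.25)·(-0.75) + (-0.75)·(0.25) + (1.25)·(-0.75)) / 3 = -4.25/3 = -1.4167
  S[X,Z] = ((-1.75)·(0.5) + (1.25)·(1.5) + (-0.75)·(-2.5) + (1.25)·(0.5)) / 3 = 3.5/3 = 1.1667
  S[Y,Y] = ((1.25)·(1.25) + (-0.75)·(-0.75) + (0.25)·(0.25) + (-0.75)·(-0.75)) / 3 = 2.75/3 = 0.9167
  S[Y,Z] = ((1.25)·(0.5) + (-0.75)·(1.5) + (0.25)·(-2.5) + (-0.75)·(0.5)) / 3 = -1.5/3 = -0.5
  S[Z,Z] = ((0.5)·(0.5) + (1.5)·(1.5) + (-2.5)·(-2.5) + (0.5)·(0.5)) / 3 = 9/3 = 3

S is symmetric (S[j,i] = S[i,j]). Assembling:

S = [[2.25, -1.4167, 1.1667],
 [-1.4167, 0.9167, -0.5],
 [1.1667, -0.5, 3]]


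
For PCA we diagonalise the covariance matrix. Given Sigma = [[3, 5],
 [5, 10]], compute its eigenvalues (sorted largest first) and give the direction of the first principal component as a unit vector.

Step 1 — characteristic polynomial of 2×2 Sigma:
  det(Sigma - λI) = λ² - trace · λ + det = 0.
  trace = 3 + 10 = 13, det = 3·10 - (5)² = 5.
Step 2 — discriminant:
  Δ = trace² - 4·det = 169 - 20 = 149.
Step 3 — eigenvalues:
  λ = (trace ± √Δ)/2 = (13 ± 12.2066)/2,
  λ_1 = 12.6033,  λ_2 = 0.3967.

Step 4 — unit eigenvector for λ_1: solve (Sigma - λ_1 I)v = 0. First row:
  (3 - 12.6033)·v_x + (5)·v_y = 0, i.e. (-9.6033)·v_x + (5)·v_y = 0,
  so v ∝ (b, λ_1 - a) = (5, 9.6033) = u.
  ||u|| = √((5)² + (9.6033)²) = √(117.2229) ≈ 10.827,
  v_1 = u/||u|| ≈ (0.4618, 0.887) (||v_1|| = 1).

λ_1 = 12.6033,  λ_2 = 0.3967;  v_1 ≈ (0.4618, 0.887)


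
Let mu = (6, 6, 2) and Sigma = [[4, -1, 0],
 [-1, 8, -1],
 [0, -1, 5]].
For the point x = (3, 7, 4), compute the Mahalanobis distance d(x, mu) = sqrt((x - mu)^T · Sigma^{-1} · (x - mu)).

Step 1 — centre the observation: (x - mu) = (-3, 1, 2).

Step 2 — invert Sigma (cofactor / det for 3×3, or solve directly):
  Sigma^{-1} = [[0.2583, 0.0331, 0.0066],
 [0.0331, 0.1325, 0.0265],
 [0.0066, 0.0265, 0.2053]].

Step 3 — form the quadratic (x - mu)^T · Sigma^{-1} · (x - mu):
  Sigma^{-1} · (x - mu) = (-0.7285, 0.0861, 0.4172).
  (x - mu)^T · [Sigma^{-1} · (x - mu)] = (-3)·(-0.7285) + (1)·(0.0861) + (2)·(0.4172) = 3.106.

Step 4 — take square root: d = √(3.106) ≈ 1.7624.

d(x, mu) = √(3.106) ≈ 1.7624


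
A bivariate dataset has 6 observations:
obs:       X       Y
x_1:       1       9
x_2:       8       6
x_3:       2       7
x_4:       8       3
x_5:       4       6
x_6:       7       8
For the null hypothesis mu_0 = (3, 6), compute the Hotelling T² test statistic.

Step 1 — sample mean vector:
  mean(X) = (1 + 8 + 2 + 8 + 4 + 7) / 6 = 30/6 = 5
  mean(Y) = (9 + 6 + 7 + 3 + 6 + 8) / 6 = 39/6 = 6.5
  x̄ = (5, 6.5),  deviation x̄ - mu_0 = (5, 6.5) - (3, 6) = (2, 0.5).

Step 2 — sample covariance matrix, S[i,j] = (1/(n-1)) · Σ_k (x_{k,i} - mean_i) · (x_{k,j} - mean_j), divisor n-1 = 5:
  S[X,X] = ((-4)·(-4) + (3)·(3) + (-3)·(-3) + (3)·(3) + (-1)·(-1) + (2)·(2)) / 5 = 48/5 = 9.6
  S[X,Y] = ((-4)·(2.5) + (3)·(-0.5) + (-3)·(0.5) + (3)·(-3.5) + (-1)·(-0.5) + (2)·(1.5)) / 5 = -20/5 = -4
  S[Y,Y] = ((2.5)·(2.5) + (-0.5)·(-0.5) + (0.5)·(0.5) + (-3.5)·(-3.5) + (-0.5)·(-0.5) + (1.5)·(1.5)) / 5 = 21.5/5 = 4.3
  S = [[9.6, -4],
 [-4, 4.3]].

Step 3 — invert S. det(S) = 9.6·4.3 - (-4)² = 25.28.
  S^{-1} = (1/det) · [[d, -b], [-b, a]] = [[0.1701, 0.1582],
 [0.1582, 0.3797]].

Step 4 — quadratic form (x̄ - mu_0)^T · S^{-1} · (x̄ - mu_0):
  S^{-1} · (x̄ - mu_0) = (0.4193, 0.5063),
  (x̄ - mu_0)^T · [...] = (2)·(0.4193) + (0.5)·(0.5063) = 1.0918.

Step 5 — scale by n: T² = 6 · 1.0918 = 6.5506.

T² ≈ 6.5506


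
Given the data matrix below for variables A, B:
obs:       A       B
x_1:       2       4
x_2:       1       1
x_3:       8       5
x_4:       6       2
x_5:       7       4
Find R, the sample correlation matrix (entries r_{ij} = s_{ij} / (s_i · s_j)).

Step 1 — column means:
  mean(A) = (2 + 1 + 8 + 6 + 7) / 5 = 24/5 = 4.8
  mean(B) = (4 + 1 + 5 + 2 + 4) / 5 = 16/5 = 3.2

Step 2 — sample variances and covariances s[i,j] = (1/(n-1)) · Σ_k (x_{k,i} - mean_i) · (x_{k,j} - mean_j), with n-1 = 4:
  s[A,A] = ((-2.8)·(-2.8) + (-3.8)·(-3.8) + (3.2)·(3.2) + (1.2)·(1.2) + (2.2)·(2.2)) / 4 = 38.8/4 = 9.7
  s[A,B] = ((-2.8)·(0.8) + (-3.8)·(-2.2) + (3.2)·(1.8) + (1.2)·(-1.2) + (2.2)·(0.8)) / 4 = 12.2/4 = 3.05
  s[B,B] = ((0.8)·(0.8) + (-2.2)·(-2.2) + (1.8)·(1.8) + (-1.2)·(-1.2) + (0.8)·(0.8)) / 4 = 10.8/4 = 2.7
  Sample standard deviations s_i = √(s[i,i]):
  s(A) = √(9.7) = 3.1145
  s(B) = √(2.7) = 1.6432

Step 3 — r_{ij} = s_{ij} / (s_i · s_j):
  r[A,A] = 1 (diagonal).
  r[A,B] = 3.05 / (3.1145 · 1.6432) = 3.05 / 5.1176 = 0.596
  r[B,B] = 1 (diagonal).

R is symmetric with unit diagonal. Assembling:

R = [[1, 0.596],
 [0.596, 1]]


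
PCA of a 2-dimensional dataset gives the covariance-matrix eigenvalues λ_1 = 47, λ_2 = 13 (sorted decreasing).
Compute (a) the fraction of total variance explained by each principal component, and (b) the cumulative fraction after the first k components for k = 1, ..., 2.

Step 1 — total variance = trace(Sigma) = Σ λ_i = 47 + 13 = 60.

Step 2 — fraction explained by component i = λ_i / Σ λ:
  PC1: 47/60 = 0.7833
  PC2: 13/60 = 0.2167

Step 3 — cumulative fraction after k components = (λ_1 + ... + λ_k) / Σ λ:
  k = 1: 47/60 = 0.7833
  k = 2: (47 + 13)/60 = 60/60 = 1

Summary (fraction, with percent):

explained: PC1 0.7833 (78.33%), PC2 0.2167 (21.67%);  cumulative: 0.7833, 1


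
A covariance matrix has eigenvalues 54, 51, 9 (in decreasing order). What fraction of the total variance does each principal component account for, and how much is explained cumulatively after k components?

Step 1 — total variance = trace(Sigma) = Σ λ_i = 54 + 51 + 9 = 114.

Step 2 — fraction explained by component i = λ_i / Σ λ:
  PC1: 54/114 = 0.4737
  PC2: 51/114 = 0.4474
  PC3: 9/114 = 0.0789

Step 3 — cumulative fraction after k components = (λ_1 + ... + λ_k) / Σ λ:
  k = 1: 54/114 = 0.4737
  k = 2: (54 + 51)/114 = 105/114 = 0.9211
  k = 3: (54 + 51 + 9)/114 = 114/114 = 1

Summary (fraction, with percent):

explained: PC1 0.4737 (47.37%), PC2 0.4474 (44.74%), PC3 0.0789 (7.89%);  cumulative: 0.4737, 0.9211, 1


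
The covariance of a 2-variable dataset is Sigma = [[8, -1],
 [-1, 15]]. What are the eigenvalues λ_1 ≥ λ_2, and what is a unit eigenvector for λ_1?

Step 1 — characteristic polynomial of 2×2 Sigma:
  det(Sigma - λI) = λ² - trace · λ + det = 0.
  trace = 8 + 15 = 23, det = 8·15 - (-1)² = 119.
Step 2 — discriminant:
  Δ = trace² - 4·det = 529 - 476 = 53.
Step 3 — eigenvalues:
  λ = (trace ± √Δ)/2 = (23 ± 7.2801)/2,
  λ_1 = 15.1401,  λ_2 = 7.8599.

Step 4 — unit eigenvector for λ_1: solve (Sigma - λ_1 I)v = 0. First row:
  (8 - 15.1401)·v_x + (-1)·v_y = 0, i.e. (-7.1401)·v_x + (-1)·v_y = 0,
  so v ∝ (b, λ_1 - a) = (-1, 7.1401); multiply by -1 so the first entry is positive: u = (1, -7.1401).
  ||u|| = √((1)² + (-7.1401)²) = √(51.9804) ≈ 7.2097,
  v_1 = u/||u|| ≈ (0.1387, -0.9903) (||v_1|| = 1).

λ_1 = 15.1401,  λ_2 = 7.8599;  v_1 ≈ (0.1387, -0.9903)


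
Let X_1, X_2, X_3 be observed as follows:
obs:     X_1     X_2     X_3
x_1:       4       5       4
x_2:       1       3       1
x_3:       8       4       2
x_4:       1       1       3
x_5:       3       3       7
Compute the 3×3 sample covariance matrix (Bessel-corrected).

Step 1 — column means:
  mean(X_1) = (4 + 1 + 8 + 1 + 3) / 5 = 17/5 = 3.4
  mean(X_2) = (5 + 3 + 4 + 1 + 3) / 5 = 16/5 = 3.2
  mean(X_3) = (4 + 1 + 2 + 3 + 7) / 5 = 17/5 = 3.4

Step 2 — sample covariance S[i,j] = (1/(n-1)) · Σ_k (x_{k,i} - mean_i) · (x_{k,j} - mean_j), with n-1 = 4.
  S[X_1,X_1] = ((0.6)·(0.6) + (-2.4)·(-2.4) + (4.6)·(4.6) + (-2.4)·(-2.4) + (-0.4)·(-0.4)) / 4 = 33.2/4 = 8.3
  S[X_1,X_2] = ((0.6)·(1.8) + (-2.4)·(-0.2) + (4.6)·(0.8) + (-2.4)·(-2.2) + (-0.4)·(-0.2)) / 4 = 10.6/4 = 2.65
  S[X_1,X_3] = ((0.6)·(0.6) + (-2.4)·(-2.4) + (4.6)·(-1.4) + (-2.4)·(-0.4) + (-0.4)·(3.6)) / 4 = -0.8/4 = -0.2
  S[X_2,X_2] = ((1.8)·(1.8) + (-0.2)·(-0.2) + (0.8)·(0.8) + (-2.2)·(-2.2) + (-0.2)·(-0.2)) / 4 = 8.8/4 = 2.2
  S[X_2,X_3] = ((1.8)·(0.6) + (-0.2)·(-2.4) + (0.8)·(-1.4) + (-2.2)·(-0.4) + (-0.2)·(3.6)) / 4 = 0.6/4 = 0.15
  S[X_3,X_3] = ((0.6)·(0.6) + (-2.4)·(-2.4) + (-1.4)·(-1.4) + (-0.4)·(-0.4) + (3.6)·(3.6)) / 4 = 21.2/4 = 5.3

S is symmetric (S[j,i] = S[i,j]). Assembling:

S = [[8.3, 2.65, -0.2],
 [2.65, 2.2, 0.15],
 [-0.2, 0.15, 5.3]]


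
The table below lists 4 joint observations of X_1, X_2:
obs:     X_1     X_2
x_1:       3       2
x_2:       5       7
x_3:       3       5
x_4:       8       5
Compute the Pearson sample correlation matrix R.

Step 1 — column means:
  mean(X_1) = (3 + 5 + 3 + 8) / 4 = 19/4 = 4.75
  mean(X_2) = (2 + 7 + 5 + 5) / 4 = 19/4 = 4.75

Step 2 — sample variances and covariances s[i,j] = (1/(n-1)) · Σ_k (x_{k,i} - mean_i) · (x_{k,j} - mean_j), with n-1 = 3:
  s[X_1,X_1] = ((-1.75)·(-1.75) + (0.25)·(0.25) + (-1.75)·(-1.75) + (3.25)·(3.25)) / 3 = 16.75/3 = 5.5833
  s[X_1,X_2] = ((-1.75)·(-2.75) + (0.25)·(2.25) + (-1.75)·(0.25) + (3.25)·(0.25)) / 3 = 5.75/3 = 1.9167
  s[X_2,X_2] = ((-2.75)·(-2.75) + (2.25)·(2.25) + (0.25)·(0.25) + (0.25)·(0.25)) / 3 = 12.75/3 = 4.25
  Sample standard deviations s_i = √(s[i,i]):
  s(X_1) = √(5.5833) = 2.3629
  s(X_2) = √(4.25) = 2.0616

Step 3 — r_{ij} = s_{ij} / (s_i · s_j):
  r[X_1,X_1] = 1 (diagonal).
  r[X_1,X_2] = 1.9167 / (2.3629 · 2.0616) = 1.9167 / 4.8713 = 0.3935
  r[X_2,X_2] = 1 (diagonal).

R is symmetric with unit diagonal. Assembling:

R = [[1, 0.3935],
 [0.3935, 1]]


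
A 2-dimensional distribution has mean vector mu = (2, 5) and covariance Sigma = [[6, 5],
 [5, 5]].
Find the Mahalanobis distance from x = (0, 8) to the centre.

Step 1 — centre the observation: (x - mu) = (-2, 3).

Step 2 — invert Sigma. det(Sigma) = 6·5 - (5)² = 5.
  Sigma^{-1} = (1/det) · [[d, -b], [-b, a]] = [[1, -1],
 [-1, 1.2]].

Step 3 — form the quadratic (x - mu)^T · Sigma^{-1} · (x - mu):
  Sigma^{-1} · (x - mu) = (-5, 5.6).
  (x - mu)^T · [Sigma^{-1} · (x - mu)] = (-2)·(-5) + (3)·(5.6) = 26.8.

Step 4 — take square root: d = √(26.8) ≈ 5.1769.

d(x, mu) = √(26.8) ≈ 5.1769


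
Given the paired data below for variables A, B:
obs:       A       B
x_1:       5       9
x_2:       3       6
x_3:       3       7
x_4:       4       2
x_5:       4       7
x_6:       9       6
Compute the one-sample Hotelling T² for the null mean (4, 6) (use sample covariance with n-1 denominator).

Step 1 — sample mean vector:
  mean(A) = (5 + 3 + 3 + 4 + 4 + 9) / 6 = 28/6 = 4.6667
  mean(B) = (9 + 6 + 7 + 2 + 7 + 6) / 6 = 37/6 = 6.1667
  x̄ = (4.6667, 6.1667),  deviation x̄ - mu_0 = (4.6667, 6.1667) - (4, 6) = (0.6667, 0.1667).

Step 2 — sample covariance matrix, S[i,j] = (1/(n-1)) · Σ_k (x_{k,i} - mean_i) · (x_{k,j} - mean_j), divisor n-1 = 5:
  S[A,A] = ((0.3333)·(0.3333) + (-1.6667)·(-1.6667) + (-1.6667)·(-1.6667) + (-0.6667)·(-0.6667) + (-0.6667)·(-0.6667) + (4.3333)·(4.3333)) / 5 = 25.3333/5 = 5.0667
  S[A,B] = ((0.3333)·(2.8333) + (-1.6667)·(-0.1667) + (-1.6667)·(0.8333) + (-0.6667)·(-4.1667) + (-0.6667)·(0.8333) + (4.3333)·(-0.1667)) / 5 = 1.3333/5 = 0.2667
  S[B,B] = ((2.8333)·(2.8333) + (-0.1667)·(-0.1667) + (0.8333)·(0.8333) + (-4.1667)·(-4.1667) + (0.8333)·(0.8333) + (-0.1667)·(-0.1667)) / 5 = 26.8333/5 = 5.3667
  S = [[5.0667, 0.2667],
 [0.2667, 5.3667]].

Step 3 — invert S. det(S) = 5.0667·5.3667 - (0.2667)² = 27.12.
  S^{-1} = (1/det) · [[d, -b], [-b, a]] = [[0.1979, -0.0098],
 [-0.0098, 0.1868]].

Step 4 — quadratic form (x̄ - mu_0)^T · S^{-1} · (x̄ - mu_0):
  S^{-1} · (x̄ - mu_0) = (0.1303, 0.0246),
  (x̄ - mu_0)^T · [...] = (0.6667)·(0.1303) + (0.1667)·(0.0246) = 0.091.

Step 5 — scale by n: T² = 6 · 0.091 = 0.5457.

T² ≈ 0.5457


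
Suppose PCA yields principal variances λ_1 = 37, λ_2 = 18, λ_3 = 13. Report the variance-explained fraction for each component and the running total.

Step 1 — total variance = trace(Sigma) = Σ λ_i = 37 + 18 + 13 = 68.

Step 2 — fraction explained by component i = λ_i / Σ λ:
  PC1: 37/68 = 0.5441
  PC2: 18/68 = 0.2647
  PC3: 13/68 = 0.1912

Step 3 — cumulative fraction after k components = (λ_1 + ... + λ_k) / Σ λ:
  k = 1: 37/68 = 0.5441
  k = 2: (37 + 18)/68 = 55/68 = 0.8088
  k = 3: (37 + 18 + 13)/68 = 68/68 = 1

Summary (fraction, with percent):

explained: PC1 0.5441 (54.41%), PC2 0.2647 (26.47%), PC3 0.1912 (19.12%);  cumulative: 0.5441, 0.8088, 1


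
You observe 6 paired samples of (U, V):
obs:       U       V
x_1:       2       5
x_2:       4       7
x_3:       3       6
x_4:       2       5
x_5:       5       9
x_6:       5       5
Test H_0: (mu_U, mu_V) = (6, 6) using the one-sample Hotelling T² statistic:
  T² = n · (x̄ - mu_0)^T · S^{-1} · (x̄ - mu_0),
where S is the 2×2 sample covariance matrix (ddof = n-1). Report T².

Step 1 — sample mean vector:
  mean(U) = (2 + 4 + 3 + 2 + 5 + 5) / 6 = 21/6 = 3.5
  mean(V) = (5 + 7 + 6 + 5 + 9 + 5) / 6 = 37/6 = 6.1667
  x̄ = (3.5, 6.1667),  deviation x̄ - mu_0 = (3.5, 6.1667) - (6, 6) = (-2.5, 0.1667).

Step 2 — sample covariance matrix, S[i,j] = (1/(n-1)) · Σ_k (x_{k,i} - mean_i) · (x_{k,j} - mean_j), divisor n-1 = 5:
  S[U,U] = ((-1.5)·(-1.5) + (0.5)·(0.5) + (-0.5)·(-0.5) + (-1.5)·(-1.5) + (1.5)·(1.5) + (1.5)·(1.5)) / 5 = 9.5/5 = 1.9
  S[U,V] = ((-1.5)·(-1.1667) + (0.5)·(0.8333) + (-0.5)·(-0.1667) + (-1.5)·(-1.1667) + (1.5)·(2.8333) + (1.5)·(-1.1667)) / 5 = 6.5/5 = 1.3
  S[V,V] = ((-1.1667)·(-1.1667) + (0.8333)·(0.8333) + (-0.1667)·(-0.1667) + (-1.1667)·(-1.1667) + (2.8333)·(2.8333) + (-1.1667)·(-1.1667)) / 5 = 12.8333/5 = 2.5667
  S = [[1.9, 1.3],
 [1.3, 2.5667]].

Step 3 — invert S. det(S) = 1.9·2.5667 - (1.3)² = 3.1867.
  S^{-1} = (1/det) · [[d, -b], [-b, a]] = [[0.8054, -0.4079],
 [-0.4079, 0.5962]].

Step 4 — quadratic form (x̄ - mu_0)^T · S^{-1} · (x̄ - mu_0):
  S^{-1} · (x̄ - mu_0) = (-2.0816, 1.1192),
  (x̄ - mu_0)^T · [...] = (-2.5)·(-2.0816) + (0.1667)·(1.1192) = 5.3905.

Step 5 — scale by n: T² = 6 · 5.3905 = 32.3431.

T² ≈ 32.3431


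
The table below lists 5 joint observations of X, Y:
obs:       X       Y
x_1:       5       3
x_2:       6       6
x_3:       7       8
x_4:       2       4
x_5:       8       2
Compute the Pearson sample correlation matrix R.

Step 1 — column means:
  mean(X) = (5 + 6 + 7 + 2 + 8) / 5 = 28/5 = 5.6
  mean(Y) = (3 + 6 + 8 + 4 + 2) / 5 = 23/5 = 4.6

Step 2 — sample variances and covariances s[i,j] = (1/(n-1)) · Σ_k (x_{k,i} - mean_i) · (x_{k,j} - mean_j), with n-1 = 4:
  s[X,X] = ((-0.6)·(-0.6) + (0.4)·(0.4) + (1.4)·(1.4) + (-3.6)·(-3.6) + (2.4)·(2.4)) / 4 = 21.2/4 = 5.3
  s[X,Y] = ((-0.6)·(-1.6) + (0.4)·(1.4) + (1.4)·(3.4) + (-3.6)·(-0.6) + (2.4)·(-2.6)) / 4 = 2.2/4 = 0.55
  s[Y,Y] = ((-1.6)·(-1.6) + (1.4)·(1.4) + (3.4)·(3.4) + (-0.6)·(-0.6) + (-2.6)·(-2.6)) / 4 = 23.2/4 = 5.8
  Sample standard deviations s_i = √(s[i,i]):
  s(X) = √(5.3) = 2.3022
  s(Y) = √(5.8) = 2.4083

Step 3 — r_{ij} = s_{ij} / (s_i · s_j):
  r[X,X] = 1 (diagonal).
  r[X,Y] = 0.55 / (2.3022 · 2.4083) = 0.55 / 5.5444 = 0.0992
  r[Y,Y] = 1 (diagonal).

R is symmetric with unit diagonal. Assembling:

R = [[1, 0.0992],
 [0.0992, 1]]


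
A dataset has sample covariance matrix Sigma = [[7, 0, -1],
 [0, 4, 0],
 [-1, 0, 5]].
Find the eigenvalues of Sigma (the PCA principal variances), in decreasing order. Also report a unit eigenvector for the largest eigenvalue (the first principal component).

Step 1 — characteristic polynomial p(λ) = det(λI - Sigma) = λ³ - tr·λ² + c_1·λ - det, where tr = trace, c_1 = sum of the principal 2×2 minors, det = det(Sigma):
  tr = 7 + 4 + 5 = 16,
  c_1 = (7·4 - (0)²) + (7·5 - (-1)²) + (4·5 - (0)²) = 28 + 34 + 20 = 82,
  det = 7·(4·5 - (0)²) - (0)·((0)·5 - (0)·(-1)) + (-1)·((0)·(0) - 4·(-1)) = 7·(20) - (0)·(0) + (-1)·(4) = 136.
  So p(λ) = λ³ - 16λ² + 82λ - 136.
Step 2 — look for an integer root (rational root theorem: any rational root is an integer divisor of 136). Testing λ = 4:
  p(4) = 64 - 256 + 328 - 136 = 0  ✓
  Dividing out (λ - 4): p(λ) = (λ - 4)(λ² - 12λ + 34).
Step 3 — remaining eigenvalues from the quadratic λ² - 12λ + 34 = 0:
  Δ = 12² - 4·34 = 144 - 136 = 8,  λ = (12 ± √8)/2 = (12 ± 2.8284)/2 ≈ 7.4142 or 4.5858.
  Sorted: λ_1 = 7.4142,  λ_2 = 4.5858,  λ_3 = 4  (check: sum = 16 = tr ✓).

Step 4 — unit eigenvector for λ_1 ≈ 7.4142: v spans the null space of (Sigma - λ_1 I), whose rows are
  r_1 = (-0.4142, 0, -1),  r_2 = (0, -3.4142, 0),  r_3 = (-1, 0, -2.4142).
  v is orthogonal to every row, so take v ∝ r_1 × r_2 = ((0)·(0) - (-1)·(-3.4142), (-1)·(0) - (-0.4142)·(0), (-0.4142)·(-3.4142) - (0)·(0)) ≈ (-3.4142, 0, 1.4142).
  Rescale (multiply by -1 so the first nonzero entry is positive): u = (3.4142, 0, -1.4142).
  ||u|| = √((3.4142)² + (0)² + (-1.4142)²) = √(13.6569) ≈ 3.6955,  v_1 = u/||u|| ≈ (0.9239, 0, -0.3827) (||v_1|| = 1).

λ_1 = 7.4142,  λ_2 = 4.5858,  λ_3 = 4;  v_1 ≈ (0.9239, 0, -0.3827)


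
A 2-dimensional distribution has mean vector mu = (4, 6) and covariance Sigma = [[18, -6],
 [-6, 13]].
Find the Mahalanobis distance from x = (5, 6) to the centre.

Step 1 — centre the observation: (x - mu) = (1, 0).

Step 2 — invert Sigma. det(Sigma) = 18·13 - (-6)² = 198.
  Sigma^{-1} = (1/det) · [[d, -b], [-b, a]] = [[0.0657, 0.0303],
 [0.0303, 0.0909]].

Step 3 — form the quadratic (x - mu)^T · Sigma^{-1} · (x - mu):
  Sigma^{-1} · (x - mu) = (0.0657, 0.0303).
  (x - mu)^T · [Sigma^{-1} · (x - mu)] = (1)·(0.0657) + (0)·(0.0303) = 0.0657.

Step 4 — take square root: d = √(0.0657) ≈ 0.2562.

d(x, mu) = √(0.0657) ≈ 0.2562


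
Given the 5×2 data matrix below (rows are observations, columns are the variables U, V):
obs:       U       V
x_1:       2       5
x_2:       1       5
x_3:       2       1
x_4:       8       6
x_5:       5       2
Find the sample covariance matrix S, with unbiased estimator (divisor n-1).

Step 1 — column means:
  mean(U) = (2 + 1 + 2 + 8 + 5) / 5 = 18/5 = 3.6
  mean(V) = (5 + 5 + 1 + 6 + 2) / 5 = 19/5 = 3.8

Step 2 — sample covariance S[i,j] = (1/(n-1)) · Σ_k (x_{k,i} - mean_i) · (x_{k,j} - mean_j), with n-1 = 4.
  S[U,U] = ((-1.6)·(-1.6) + (-2.6)·(-2.6) + (-1.6)·(-1.6) + (4.4)·(4.4) + (1.4)·(1.4)) / 4 = 33.2/4 = 8.3
  S[U,V] = ((-1.6)·(1.2) + (-2.6)·(1.2) + (-1.6)·(-2.8) + (4.4)·(2.2) + (1.4)·(-1.8)) / 4 = 6.6/4 = 1.65
  S[V,V] = ((1.2)·(1.2) + (1.2)·(1.2) + (-2.8)·(-2.8) + (2.2)·(2.2) + (-1.8)·(-1.8)) / 4 = 18.8/4 = 4.7

S is symmetric (S[j,i] = S[i,j]). Assembling:

S = [[8.3, 1.65],
 [1.65, 4.7]]


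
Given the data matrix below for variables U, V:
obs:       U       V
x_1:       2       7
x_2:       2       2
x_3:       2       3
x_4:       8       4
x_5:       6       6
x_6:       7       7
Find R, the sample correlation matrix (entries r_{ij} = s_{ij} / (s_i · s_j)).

Step 1 — column means:
  mean(U) = (2 + 2 + 2 + 8 + 6 + 7) / 6 = 27/6 = 4.5
  mean(V) = (7 + 2 + 3 + 4 + 6 + 7) / 6 = 29/6 = 4.8333

Step 2 — sample variances and covariances s[i,j] = (1/(n-1)) · Σ_k (x_{k,i} - mean_i) · (x_{k,j} - mean_j), with n-1 = 5:
  s[U,U] = ((-2.5)·(-2.5) + (-2.5)·(-2.5) + (-2.5)·(-2.5) + (3.5)·(3.5) + (1.5)·(1.5) + (2.5)·(2.5)) / 5 = 39.5/5 = 7.9
  s[U,V] = ((-2.5)·(2.1667) + (-2.5)·(-2.8333) + (-2.5)·(-1.8333) + (3.5)·(-0.8333) + (1.5)·(1.1667) + (2.5)·(2.1667)) / 5 = 10.5/5 = 2.1
  s[V,V] = ((2.1667)·(2.1667) + (-2.8333)·(-2.8333) + (-1.8333)·(-1.8333) + (-0.8333)·(-0.8333) + (1.1667)·(1.1667) + (2.1667)·(2.1667)) / 5 = 22.8333/5 = 4.5667
  Sample standard deviations s_i = √(s[i,i]):
  s(U) = √(7.9) = 2.8107
  s(V) = √(4.5667) = 2.137

Step 3 — r_{ij} = s_{ij} / (s_i · s_j):
  r[U,U] = 1 (diagonal).
  r[U,V] = 2.1 / (2.8107 · 2.137) = 2.1 / 6.0064 = 0.3496
  r[V,V] = 1 (diagonal).

R is symmetric with unit diagonal. Assembling:

R = [[1, 0.3496],
 [0.3496, 1]]


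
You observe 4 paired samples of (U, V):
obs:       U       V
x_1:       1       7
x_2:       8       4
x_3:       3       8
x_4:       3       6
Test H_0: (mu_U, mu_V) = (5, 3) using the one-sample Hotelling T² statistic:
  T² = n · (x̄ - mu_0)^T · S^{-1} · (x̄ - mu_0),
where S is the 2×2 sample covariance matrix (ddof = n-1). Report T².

Step 1 — sample mean vector:
  mean(U) = (1 + 8 + 3 + 3) / 4 = 15/4 = 3.75
  mean(V) = (7 + 4 + 8 + 6) / 4 = 25/4 = 6.25
  x̄ = (3.75, 6.25),  deviation x̄ - mu_0 = (3.75, 6.25) - (5, 3) = (-1.25, 3.25).

Step 2 — sample covariance matrix, S[i,j] = (1/(n-1)) · Σ_k (x_{k,i} - mean_i) · (x_{k,j} - mean_j), divisor n-1 = 3:
  S[U,U] = ((-2.75)·(-2.75) + (4.25)·(4.25) + (-0.75)·(-0.75) + (-0.75)·(-0.75)) / 3 = 26.75/3 = 8.9167
  S[U,V] = ((-2.75)·(0.75) + (4.25)·(-2.25) + (-0.75)·(1.75) + (-0.75)·(-0.25)) / 3 = -12.75/3 = -4.25
  S[V,V] = ((0.75)·(0.75) + (-2.25)·(-2.25) + (1.75)·(1.75) + (-0.25)·(-0.25)) / 3 = 8.75/3 = 2.9167
  S = [[8.9167, -4.25],
 [-4.25, 2.9167]].

Step 3 — invert S. det(S) = 8.9167·2.9167 - (-4.25)² = 7.9444.
  S^{-1} = (1/det) · [[d, -b], [-b, a]] = [[0.3671, 0.535],
 [0.535, 1.1224]].

Step 4 — quadratic form (x̄ - mu_0)^T · S^{-1} · (x̄ - mu_0):
  S^{-1} · (x̄ - mu_0) = (1.2797, 2.979),
  (x̄ - mu_0)^T · [...] = (-1.25)·(1.2797) + (3.25)·(2.979) = 8.0822.

Step 5 — scale by n: T² = 4 · 8.0822 = 32.3287.

T² ≈ 32.3287
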